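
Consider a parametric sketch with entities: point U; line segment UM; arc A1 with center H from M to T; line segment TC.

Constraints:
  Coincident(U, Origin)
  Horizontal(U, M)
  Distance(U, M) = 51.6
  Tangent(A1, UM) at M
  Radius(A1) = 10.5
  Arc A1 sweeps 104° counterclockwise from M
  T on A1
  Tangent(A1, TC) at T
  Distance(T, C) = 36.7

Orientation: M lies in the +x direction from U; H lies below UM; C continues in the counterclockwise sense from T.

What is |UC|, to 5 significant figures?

69.971

U is at the origin; U and M share the same y with |UM| = 51.6 and M on the +x side, so M = (51.600, 0.0000). The tangent condition forces HM to be normal to UM, so H = M + (0, -10.5) = (51.600, -10.500). On A1, M sits at bearing 90° from H; a 104° counterclockwise sweep puts T at bearing 194°, so T = H + 10.5·(cos 194°, sin 194°) = (41.412, -13.040). Tangency of A1 to TC means the radius HT is perpendicular to TC, so TC runs along (−sin 194°, cos 194°); with |TC| = 36.7, C = (50.290, -48.650). Then |UC| = |C − U| = 69.971.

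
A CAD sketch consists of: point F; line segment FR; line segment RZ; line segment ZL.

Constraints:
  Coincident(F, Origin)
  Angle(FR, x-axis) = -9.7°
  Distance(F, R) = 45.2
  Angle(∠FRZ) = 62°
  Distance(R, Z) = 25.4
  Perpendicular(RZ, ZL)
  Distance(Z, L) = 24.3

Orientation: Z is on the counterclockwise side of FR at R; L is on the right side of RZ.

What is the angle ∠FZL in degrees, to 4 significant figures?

174.0°

F is at the origin; FR runs at -9.7° with length 45.2, so R = 45.2·(cos -9.7°, sin -9.7°) = (44.55, -7.616). ∠FRZ = 62.0°, so RZ runs at -9.7° + (180° − 62.0°) = 108.3° from the x-axis; with |RZ| = 25.4, Z = R + 25.4·(cos 108.3°, sin 108.3°) = (36.58, 16.50). The perpendicularity gives ZL at right angles to RZ; with |ZL| = 24.3 on the right of RZ, L = Z + 24.3·(0.9494, 0.3140) = (59.65, 24.13). Then cos ∠FZL = ZF·ZL / (|ZF||ZL|), giving 174.0°.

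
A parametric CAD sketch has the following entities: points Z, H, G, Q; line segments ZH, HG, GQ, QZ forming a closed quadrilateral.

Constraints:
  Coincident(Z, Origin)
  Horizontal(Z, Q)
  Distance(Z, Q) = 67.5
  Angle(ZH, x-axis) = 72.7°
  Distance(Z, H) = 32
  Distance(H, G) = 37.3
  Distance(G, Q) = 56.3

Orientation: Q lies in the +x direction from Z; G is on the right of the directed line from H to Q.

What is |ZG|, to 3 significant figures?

13.4

Checks: |HG| = 37.30 ✓; |GQ| = 56.30 ✓.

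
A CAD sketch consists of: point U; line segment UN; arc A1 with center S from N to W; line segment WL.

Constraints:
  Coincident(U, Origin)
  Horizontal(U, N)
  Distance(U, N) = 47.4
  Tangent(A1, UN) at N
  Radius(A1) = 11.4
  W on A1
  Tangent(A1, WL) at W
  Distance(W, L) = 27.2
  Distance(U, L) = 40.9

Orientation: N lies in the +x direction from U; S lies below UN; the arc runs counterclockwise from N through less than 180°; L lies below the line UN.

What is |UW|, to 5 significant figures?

37.597

U is at the origin; UN is horizontal with |UN| = 47.4 and N on the +x side, so N = (47.400, 0.0000). A1 meets UN tangentially, so SN is at right angles to UN, so S = N + (0, -11.4) = (47.400, -11.400). Since SW ⟂ WL (tangency), |SL| = √(11.4² + 27.2²) = 29.492 regardless of where W sits on A1. So L lies on both circle(U, 40.9) and circle(S, 29.492); the below-UN intersection is L = (25.935, -31.625). W is the foot of the tangent from L: W = (36.983, -6.7699).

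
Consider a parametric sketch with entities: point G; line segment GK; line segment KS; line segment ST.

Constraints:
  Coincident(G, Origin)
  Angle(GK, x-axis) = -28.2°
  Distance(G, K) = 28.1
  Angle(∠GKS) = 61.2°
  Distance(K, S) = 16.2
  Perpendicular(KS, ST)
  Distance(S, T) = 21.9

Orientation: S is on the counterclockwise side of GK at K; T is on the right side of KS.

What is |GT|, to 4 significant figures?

46.60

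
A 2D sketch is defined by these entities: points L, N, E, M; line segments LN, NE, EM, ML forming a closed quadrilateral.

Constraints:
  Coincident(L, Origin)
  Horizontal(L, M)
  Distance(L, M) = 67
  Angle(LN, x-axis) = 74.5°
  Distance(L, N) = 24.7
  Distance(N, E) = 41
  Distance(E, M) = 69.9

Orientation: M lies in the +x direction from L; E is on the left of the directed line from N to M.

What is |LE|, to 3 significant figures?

65.0

Checks: |NE| = 41.00 ✓; |EM| = 69.90 ✓.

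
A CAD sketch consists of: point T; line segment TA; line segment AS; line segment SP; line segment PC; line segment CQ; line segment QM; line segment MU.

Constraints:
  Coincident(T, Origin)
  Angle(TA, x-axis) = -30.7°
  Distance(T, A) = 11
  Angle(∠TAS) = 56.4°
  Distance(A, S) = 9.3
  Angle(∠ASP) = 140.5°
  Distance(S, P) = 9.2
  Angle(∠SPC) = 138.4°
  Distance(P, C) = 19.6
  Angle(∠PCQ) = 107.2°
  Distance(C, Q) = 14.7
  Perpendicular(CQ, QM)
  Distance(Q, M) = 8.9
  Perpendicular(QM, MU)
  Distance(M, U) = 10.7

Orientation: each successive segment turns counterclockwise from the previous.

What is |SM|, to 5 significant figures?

24.699

T is at the origin; TA runs at -30.7° with length 11.0, so A = (9.4584, -5.6160). ∠TAS = 56.4° gives AS at 92.900° from the x-axis; with |AS| = 9.3, S = (8.9879, 3.6721). ∠ASP = 140.5° gives SP at 132.40° from the x-axis; with |SP| = 9.2, P = (2.7843, 10.466). ∠SPC = 138.4° gives PC at 174.00° from the x-axis; with |PC| = 19.6, C = (-16.708, 12.515). ∠PCQ = 107.2° gives CQ at -113.20° from the x-axis; with |CQ| = 14.7, Q = (-22.499, -0.99662). CQ ⟂ QM, so QM runs at -23.200°; with |QM| = 8.9, M = (-14.319, -4.5027). Then |SM| = |M − S| = 24.699.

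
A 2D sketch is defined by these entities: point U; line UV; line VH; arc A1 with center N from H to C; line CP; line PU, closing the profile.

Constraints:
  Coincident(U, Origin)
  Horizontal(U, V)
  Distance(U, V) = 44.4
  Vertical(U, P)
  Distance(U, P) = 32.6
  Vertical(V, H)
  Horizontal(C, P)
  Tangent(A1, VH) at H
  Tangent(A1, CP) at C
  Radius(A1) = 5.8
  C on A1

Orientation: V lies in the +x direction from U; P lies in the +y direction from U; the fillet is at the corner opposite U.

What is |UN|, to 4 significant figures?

46.99

U is at the origin; U and V share the same y with |UV| = 44.4 and V on the +x side, so V = (44.40, 0.000). UP is vertical with |UP| = 32.6 and P on the +y side, so P = (0.000, 32.60). The virtual corner opposite U is at (44.40, 32.60). Tangency of A1 to VH means the radius NH is perpendicular to VH and the tangent condition forces NC to be normal to CP, with radius 5.8, so the center N sits 5.8 in from both sides at N = (38.60, 26.80). Then |UN| = |N − U| = 46.99.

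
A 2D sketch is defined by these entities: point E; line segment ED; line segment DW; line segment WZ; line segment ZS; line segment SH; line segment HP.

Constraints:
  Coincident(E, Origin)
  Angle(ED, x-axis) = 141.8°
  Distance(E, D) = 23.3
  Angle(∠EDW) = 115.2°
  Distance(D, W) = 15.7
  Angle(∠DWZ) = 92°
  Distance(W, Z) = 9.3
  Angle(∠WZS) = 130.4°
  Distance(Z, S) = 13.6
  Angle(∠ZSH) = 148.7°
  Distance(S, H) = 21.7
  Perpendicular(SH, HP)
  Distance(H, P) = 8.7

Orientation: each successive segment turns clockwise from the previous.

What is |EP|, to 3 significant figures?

9.93

E is at the origin; ED runs at 141.8° with length 23.3, so D = (-18.3, 14.4). ∠EDW = 115.2° gives DW at 77.0° from the x-axis; with |DW| = 15.7, W = (-14.8, 29.7). ∠DWZ = 92.0° gives WZ at -11.0° from the x-axis; with |WZ| = 9.3, Z = (-5.65, 27.9). ∠WZS = 130.4° gives ZS at -60.6° from the x-axis; with |ZS| = 13.6, S = (1.03, 16.1). ∠ZSH = 148.7° gives SH at -91.9° from the x-axis; with |SH| = 21.7, H = (0.307, -5.60). SH is perpendicular to HP, so HP runs at 178°; with |HP| = 8.7, P = (-8.39, -5.32). Then |EP| = |P − E| = 9.93.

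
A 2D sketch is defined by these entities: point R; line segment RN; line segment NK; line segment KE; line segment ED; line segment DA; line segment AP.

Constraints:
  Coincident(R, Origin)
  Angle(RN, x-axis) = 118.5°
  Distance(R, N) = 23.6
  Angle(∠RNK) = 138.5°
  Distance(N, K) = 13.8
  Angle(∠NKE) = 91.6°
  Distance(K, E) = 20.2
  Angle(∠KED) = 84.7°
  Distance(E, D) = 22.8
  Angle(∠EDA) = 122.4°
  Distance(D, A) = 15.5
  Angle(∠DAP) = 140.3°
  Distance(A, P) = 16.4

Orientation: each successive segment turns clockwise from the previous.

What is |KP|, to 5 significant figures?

28.685

∠EDA = 122.4° gives DA at -164.30° from the x-axis; with |DA| = 15.5, A = (-9.8287, 4.1611). ∠DAP = 140.3° gives AP at 156.00° from the x-axis; with |AP| = 16.4, P = (-24.811, 10.832). Then |KP| = |P − K| = 28.685.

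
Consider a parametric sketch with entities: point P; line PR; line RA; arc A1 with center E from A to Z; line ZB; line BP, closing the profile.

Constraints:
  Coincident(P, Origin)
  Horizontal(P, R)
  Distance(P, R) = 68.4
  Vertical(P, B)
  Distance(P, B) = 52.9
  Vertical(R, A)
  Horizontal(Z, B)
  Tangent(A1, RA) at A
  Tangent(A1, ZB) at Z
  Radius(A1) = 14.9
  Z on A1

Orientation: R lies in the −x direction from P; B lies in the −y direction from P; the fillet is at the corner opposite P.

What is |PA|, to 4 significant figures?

78.25

The virtual corner opposite P is at (-68.40, -52.90). Since A1 is tangent to RA there, EA ⟂ RA and since A1 is tangent to ZB there, EZ ⟂ ZB, with radius 14.9, so the center E sits 14.9 in from both sides at E = (-53.50, -38.00). That places the tangent points at A = (-68.40, -38.00) on RA and Z = (-53.50, -52.90) on ZB. Then |PA| = |A − P| = 78.25.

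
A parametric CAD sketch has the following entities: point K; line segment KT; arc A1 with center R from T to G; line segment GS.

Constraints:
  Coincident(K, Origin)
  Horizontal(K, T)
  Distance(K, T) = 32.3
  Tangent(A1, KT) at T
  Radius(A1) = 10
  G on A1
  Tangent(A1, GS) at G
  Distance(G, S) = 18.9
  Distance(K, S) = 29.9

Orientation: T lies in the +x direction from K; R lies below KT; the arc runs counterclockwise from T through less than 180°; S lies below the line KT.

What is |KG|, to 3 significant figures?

23.8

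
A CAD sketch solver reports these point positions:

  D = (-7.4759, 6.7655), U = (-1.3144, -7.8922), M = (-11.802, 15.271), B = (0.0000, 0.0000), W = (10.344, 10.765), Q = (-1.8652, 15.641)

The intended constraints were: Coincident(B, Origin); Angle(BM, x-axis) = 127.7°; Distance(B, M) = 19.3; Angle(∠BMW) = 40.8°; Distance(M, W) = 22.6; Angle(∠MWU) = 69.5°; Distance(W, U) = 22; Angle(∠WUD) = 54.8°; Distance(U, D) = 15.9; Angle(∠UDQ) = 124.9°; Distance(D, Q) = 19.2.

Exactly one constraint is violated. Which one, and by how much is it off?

Distance(D, Q) = 19.2 — off by 8.70.

B = (0.00, 0.00) ✓; BM at 127.7° ✓; |BM| = 19.30 ✓; ∠BMW = 40.80° ✓; |MW| = 22.60 ✓; ∠MWU = 69.50° ✓; |WU| = 22.00 ✓; ∠WUD = 54.80° ✓; |UD| = 15.90 ✓; ∠UDQ = 124.9° ✓; |DQ| = 10.50 ✗.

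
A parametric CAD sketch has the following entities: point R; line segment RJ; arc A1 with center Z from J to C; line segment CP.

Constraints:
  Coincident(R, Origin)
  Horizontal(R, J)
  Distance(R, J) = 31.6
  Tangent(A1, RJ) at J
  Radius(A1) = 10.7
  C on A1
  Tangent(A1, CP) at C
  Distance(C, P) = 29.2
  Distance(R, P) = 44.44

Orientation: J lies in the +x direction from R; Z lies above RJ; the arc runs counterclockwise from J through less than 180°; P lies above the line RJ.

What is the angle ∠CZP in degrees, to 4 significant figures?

69.88°

R is at the origin; R and J share the same y with |RJ| = 31.6 and J on the +x side, so J = (31.60, 0.000). The tangent condition forces ZJ to be normal to RJ, so Z = J + (0, 10.7) = (31.60, 10.70). Since ZC ⟂ CP (tangency), |ZP| = √(10.7² + 29.2²) = 31.10 regardless of where C sits on A1. So P lies on both circle(R, 44.44) and circle(Z, 31.10); the above-RJ intersection is P = (20.14, 39.61). C is the foot of the tangent from P: C = (39.58, 17.82).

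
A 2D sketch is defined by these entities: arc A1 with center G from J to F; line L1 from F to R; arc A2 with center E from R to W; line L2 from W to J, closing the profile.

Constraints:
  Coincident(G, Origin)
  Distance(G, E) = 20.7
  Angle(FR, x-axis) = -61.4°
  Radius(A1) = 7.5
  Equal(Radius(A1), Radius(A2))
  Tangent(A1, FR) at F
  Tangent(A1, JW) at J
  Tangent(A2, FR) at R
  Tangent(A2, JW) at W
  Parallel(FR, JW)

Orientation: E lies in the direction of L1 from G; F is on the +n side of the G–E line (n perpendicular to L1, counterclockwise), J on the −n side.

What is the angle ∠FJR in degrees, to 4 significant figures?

54.07°

Tangency of A1 to both parallel lines with radius 7.5 puts F and J at G ± 7.5·n: F = (6.585, 3.590), J = (-6.585, -3.590). Equal radii place R and W the same way about E: R = E + 7.5·n = (16.49, -14.58), W = E − 7.5·n = (3.324, -21.76). Then cos ∠FJR = JF·JR / (|JF||JR|), giving 54.07°.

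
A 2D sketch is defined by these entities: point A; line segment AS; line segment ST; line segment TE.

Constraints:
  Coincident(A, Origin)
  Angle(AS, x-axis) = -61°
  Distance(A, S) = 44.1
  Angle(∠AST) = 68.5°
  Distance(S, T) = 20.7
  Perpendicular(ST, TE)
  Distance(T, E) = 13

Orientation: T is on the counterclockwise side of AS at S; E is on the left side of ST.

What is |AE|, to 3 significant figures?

28.4

∠AST = 68.5°, so ST runs at -61.0° + (180° − 68.5°) = 50.5° from the x-axis; with |ST| = 20.7, T = S + 20.7·(cos 50.5°, sin 50.5°) = (34.5, -22.6). ST is perpendicular to TE; with |TE| = 13.0 on the left of ST, E = T + 13.0·(-0.772, 0.636) = (24.5, -14.3). Then |AE| = |E − A| = 28.4.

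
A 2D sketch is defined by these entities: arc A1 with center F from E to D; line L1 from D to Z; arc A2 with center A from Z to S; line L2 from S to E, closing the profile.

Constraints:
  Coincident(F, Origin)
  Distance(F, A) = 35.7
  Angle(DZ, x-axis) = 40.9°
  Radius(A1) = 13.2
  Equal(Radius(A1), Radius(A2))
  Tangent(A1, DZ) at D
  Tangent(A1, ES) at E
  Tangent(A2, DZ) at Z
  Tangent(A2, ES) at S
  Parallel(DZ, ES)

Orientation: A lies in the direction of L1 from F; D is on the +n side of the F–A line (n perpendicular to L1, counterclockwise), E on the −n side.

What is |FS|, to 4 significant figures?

38.06

The slot axis is L1's direction at 40.9°, so u = (cos 40.9°, sin 40.9°) = (0.7559, 0.6547) and n = (−sin 40.9°, cos 40.9°) = (-0.6547, 0.7559). F is at the origin and A lies 35.7 along u from F, so A = 35.7·u = (26.98, 23.37). Tangency of A1 to both parallel lines with radius 13.2 puts D and E at F ± 13.2·n: D = (-8.643, 9.977), E = (8.643, -9.977). Equal radii place Z and S the same way about A: Z = A + 13.2·n = (18.34, 33.35), S = A − 13.2·n = (35.63, 13.40). Then |FS| = |S − F| = 38.06.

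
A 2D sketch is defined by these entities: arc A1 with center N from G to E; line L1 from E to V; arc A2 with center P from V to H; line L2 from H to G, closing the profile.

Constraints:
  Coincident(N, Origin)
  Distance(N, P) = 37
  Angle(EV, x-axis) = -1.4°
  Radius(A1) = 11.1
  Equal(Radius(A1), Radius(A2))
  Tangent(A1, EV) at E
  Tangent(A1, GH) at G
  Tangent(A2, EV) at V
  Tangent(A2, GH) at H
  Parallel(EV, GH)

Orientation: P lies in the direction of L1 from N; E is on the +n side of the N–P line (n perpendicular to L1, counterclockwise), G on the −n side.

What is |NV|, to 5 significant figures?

38.629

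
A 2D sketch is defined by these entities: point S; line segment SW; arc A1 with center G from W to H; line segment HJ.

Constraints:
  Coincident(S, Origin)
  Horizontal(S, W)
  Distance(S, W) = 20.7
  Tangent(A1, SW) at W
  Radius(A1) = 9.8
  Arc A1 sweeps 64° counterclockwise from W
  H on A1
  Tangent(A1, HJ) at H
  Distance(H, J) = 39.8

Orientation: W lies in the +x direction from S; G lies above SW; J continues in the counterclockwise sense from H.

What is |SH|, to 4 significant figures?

30.02

S is at the origin; SW is horizontal with |SW| = 20.7 and W on the +x side, so W = (20.70, 0.000). A1 meets SW tangentially, so GW is at right angles to SW, so G = W + (0, 9.8) = (20.70, 9.800). On A1, W sits at bearing -90° from G; a 64° counterclockwise sweep puts H at bearing -26°, so H = G + 9.8·(cos -26°, sin -26°) = (29.51, 5.504). Then |SH| = |H − S| = 30.02.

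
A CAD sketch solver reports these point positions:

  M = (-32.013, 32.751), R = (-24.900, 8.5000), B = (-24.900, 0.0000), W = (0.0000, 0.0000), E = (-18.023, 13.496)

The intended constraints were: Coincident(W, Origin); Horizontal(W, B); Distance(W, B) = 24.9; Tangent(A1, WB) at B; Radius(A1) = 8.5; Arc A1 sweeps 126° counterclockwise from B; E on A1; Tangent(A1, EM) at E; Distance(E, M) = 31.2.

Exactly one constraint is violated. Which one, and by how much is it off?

Distance(E, M) = 31.2 — off by 7.40.

W = (0.00, 0.00) ✓; W.y = 0.00, B.y = 0.00 ✓; |WB| = 24.90 ✓; ∠(RB, BW) = 90.00° ✓; |RB| = 8.500 ✓; bearing(R→E) − bearing(R→B) = 126.0° ✓; |RE| = 8.500 ✓; ∠(RE, EM) = 90.00° ✓; |EM| = 23.80 ✗.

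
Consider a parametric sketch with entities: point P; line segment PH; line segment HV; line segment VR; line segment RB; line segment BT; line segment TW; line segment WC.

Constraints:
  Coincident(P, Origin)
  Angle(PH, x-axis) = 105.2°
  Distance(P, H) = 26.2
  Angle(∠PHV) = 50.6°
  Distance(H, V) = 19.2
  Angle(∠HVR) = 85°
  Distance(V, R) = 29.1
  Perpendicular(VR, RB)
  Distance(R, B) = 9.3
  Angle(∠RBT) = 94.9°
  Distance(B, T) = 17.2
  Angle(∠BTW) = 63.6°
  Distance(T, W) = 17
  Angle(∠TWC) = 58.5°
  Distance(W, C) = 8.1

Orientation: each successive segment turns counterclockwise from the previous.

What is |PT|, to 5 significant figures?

13.059

P is at the origin; PH runs at 105.2° with length 26.2, so H = (-6.8694, 25.283). ∠PHV = 50.6° gives HV at -125.40° from the x-axis; with |HV| = 19.2, V = (-17.992, 9.6330). ∠HVR = 85.0° gives VR at -30.400° from the x-axis; with |VR| = 29.1, R = (7.1076, -5.0926). The perpendicularity gives RB at right angles to VR, so RB runs at 59.600°; with |RB| = 9.3, B = (11.814, 2.9288). ∠RBT = 94.9° gives BT at 144.70° from the x-axis; with |BT| = 17.2, T = (-2.2239, 12.868). Then |PT| = |T − P| = 13.059.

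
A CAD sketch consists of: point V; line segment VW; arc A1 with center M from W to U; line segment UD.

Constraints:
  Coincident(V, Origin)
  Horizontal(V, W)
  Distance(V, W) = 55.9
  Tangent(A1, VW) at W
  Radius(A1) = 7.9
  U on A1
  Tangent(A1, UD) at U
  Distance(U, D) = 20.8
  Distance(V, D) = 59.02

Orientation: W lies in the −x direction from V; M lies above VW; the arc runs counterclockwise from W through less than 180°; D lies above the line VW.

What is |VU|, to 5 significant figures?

48.921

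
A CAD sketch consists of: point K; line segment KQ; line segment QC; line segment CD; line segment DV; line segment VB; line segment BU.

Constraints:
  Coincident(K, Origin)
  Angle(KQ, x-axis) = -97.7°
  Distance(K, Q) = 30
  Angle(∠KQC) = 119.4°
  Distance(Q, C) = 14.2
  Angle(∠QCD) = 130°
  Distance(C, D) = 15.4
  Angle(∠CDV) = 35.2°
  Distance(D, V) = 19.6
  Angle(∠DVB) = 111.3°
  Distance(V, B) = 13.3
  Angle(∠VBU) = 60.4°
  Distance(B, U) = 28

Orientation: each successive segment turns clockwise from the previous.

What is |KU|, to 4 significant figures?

49.12

K is at the origin; KQ runs at -97.7° with length 30.0, so Q = (-4.020, -29.73). ∠KQC = 119.4° gives QC at -158.3° from the x-axis; with |QC| = 14.2, C = (-17.21, -34.98). ∠QCD = 130.0° gives CD at 151.7° from the x-axis; with |CD| = 15.4, D = (-30.77, -27.68). ∠CDV = 35.2° gives DV at 6.900° from the x-axis; with |DV| = 19.6, V = (-11.31, -25.32). ∠DVB = 111.3° gives VB at -61.80° from the x-axis; with |VB| = 13.3, B = (-5.030, -37.05). ∠VBU = 60.4° gives BU at 178.6° from the x-axis; with |BU| = 28.0, U = (-33.02, -36.36). Then |KU| = |U − K| = 49.12.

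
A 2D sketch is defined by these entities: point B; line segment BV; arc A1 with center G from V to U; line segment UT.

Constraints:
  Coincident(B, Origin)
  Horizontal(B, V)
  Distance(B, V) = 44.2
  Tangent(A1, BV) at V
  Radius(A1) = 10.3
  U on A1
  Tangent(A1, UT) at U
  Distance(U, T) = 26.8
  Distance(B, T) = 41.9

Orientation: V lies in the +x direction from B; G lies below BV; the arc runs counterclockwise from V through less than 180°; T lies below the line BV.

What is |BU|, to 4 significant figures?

35.13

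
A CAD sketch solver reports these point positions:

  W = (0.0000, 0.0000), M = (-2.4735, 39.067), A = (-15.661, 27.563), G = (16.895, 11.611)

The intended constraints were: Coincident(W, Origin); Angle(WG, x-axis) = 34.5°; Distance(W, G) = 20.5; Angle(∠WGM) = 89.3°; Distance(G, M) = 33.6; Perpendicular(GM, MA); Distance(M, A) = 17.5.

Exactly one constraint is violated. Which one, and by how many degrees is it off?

Perpendicular(GM, MA) — off by 5.90°.

W = (0.00, 0.00) ✓; WG at 34.50° ✓; |WG| = 20.50 ✓; ∠WGM = 89.30° ✓; |GM| = 33.60 ✓; ∠(GM, MA) = 95.90° ✗; |MA| = 17.50 ✓.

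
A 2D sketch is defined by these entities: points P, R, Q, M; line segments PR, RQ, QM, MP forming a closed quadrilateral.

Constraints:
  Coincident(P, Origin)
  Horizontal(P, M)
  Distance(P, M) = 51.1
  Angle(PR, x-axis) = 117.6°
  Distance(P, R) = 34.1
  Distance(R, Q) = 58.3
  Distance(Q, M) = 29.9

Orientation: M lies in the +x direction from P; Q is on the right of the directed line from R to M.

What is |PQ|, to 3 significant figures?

27.0

Checks: |RQ| = 58.30 ✓; |QM| = 29.90 ✓.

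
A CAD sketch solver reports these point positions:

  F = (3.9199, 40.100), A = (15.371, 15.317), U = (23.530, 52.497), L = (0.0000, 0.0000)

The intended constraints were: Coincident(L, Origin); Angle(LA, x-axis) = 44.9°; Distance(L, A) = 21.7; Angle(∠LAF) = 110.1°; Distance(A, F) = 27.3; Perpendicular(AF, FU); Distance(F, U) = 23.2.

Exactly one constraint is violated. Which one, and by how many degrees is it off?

Perpendicular(AF, FU) — off by 7.50°.

L = (0.00, 0.00) ✓; LA at 44.90° ✓; |LA| = 21.70 ✓; ∠LAF = 110.1° ✓; |AF| = 27.30 ✓; ∠(AF, FU) = 82.50° ✗; |FU| = 23.20 ✓.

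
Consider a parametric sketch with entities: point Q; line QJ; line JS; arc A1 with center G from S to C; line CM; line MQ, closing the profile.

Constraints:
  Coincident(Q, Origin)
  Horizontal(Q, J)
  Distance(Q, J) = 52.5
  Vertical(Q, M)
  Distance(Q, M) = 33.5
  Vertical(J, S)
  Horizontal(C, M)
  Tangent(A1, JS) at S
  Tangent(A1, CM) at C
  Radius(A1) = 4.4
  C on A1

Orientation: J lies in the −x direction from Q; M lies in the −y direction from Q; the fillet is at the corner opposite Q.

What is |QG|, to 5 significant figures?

56.218

QM is vertical with |QM| = 33.5 and M on the −y side, so M = (0.0000, -33.500). The virtual corner opposite Q is at (-52.500, -33.500). Tangency of A1 to JS means the radius GS is perpendicular to JS and the tangent condition forces GC to be normal to CM, with radius 4.4, so the center G sits 4.4 in from both sides at G = (-48.100, -29.100). Then |QG| = |G − Q| = 56.218.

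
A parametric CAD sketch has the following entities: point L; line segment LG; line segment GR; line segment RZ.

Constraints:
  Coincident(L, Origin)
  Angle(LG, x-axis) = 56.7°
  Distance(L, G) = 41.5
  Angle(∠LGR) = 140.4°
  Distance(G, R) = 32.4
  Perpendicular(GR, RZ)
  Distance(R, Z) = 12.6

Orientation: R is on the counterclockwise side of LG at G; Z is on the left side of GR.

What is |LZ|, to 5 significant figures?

65.850

L is at the origin; LG runs at 56.7° with length 41.5, so G = 41.5·(cos 56.7°, sin 56.7°) = (22.784, 34.686). ∠LGR = 140.4°, so GR runs at 56.7° + (180° − 140.4°) = 96.300° from the x-axis; with |GR| = 32.4, R = G + 32.4·(cos 96.300°, sin 96.300°) = (19.229, 66.890). The perpendicularity gives RZ at right angles to GR; with |RZ| = 12.6 on the left of GR, Z = R + 12.6·(-0.99396, -0.10973) = (6.7051, 65.508). Then |LZ| = |Z − L| = 65.850.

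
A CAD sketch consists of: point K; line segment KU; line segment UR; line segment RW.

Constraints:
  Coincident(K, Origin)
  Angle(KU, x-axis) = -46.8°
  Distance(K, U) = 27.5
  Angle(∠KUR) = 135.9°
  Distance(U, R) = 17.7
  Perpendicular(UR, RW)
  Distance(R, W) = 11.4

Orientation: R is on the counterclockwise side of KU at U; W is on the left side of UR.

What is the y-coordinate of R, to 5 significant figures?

-20.880

K is at the origin; KU runs at -46.8° with length 27.5, so U = 27.5·(cos -46.8°, sin -46.8°) = (18.825, -20.047). ∠KUR = 135.9°, so UR runs at -46.8° + (180° − 135.9°) = -2.7000° from the x-axis; with |UR| = 17.7, R = U + 17.7·(cos -2.7000°, sin -2.7000°) = (36.505, -20.880). So R.y = -20.880.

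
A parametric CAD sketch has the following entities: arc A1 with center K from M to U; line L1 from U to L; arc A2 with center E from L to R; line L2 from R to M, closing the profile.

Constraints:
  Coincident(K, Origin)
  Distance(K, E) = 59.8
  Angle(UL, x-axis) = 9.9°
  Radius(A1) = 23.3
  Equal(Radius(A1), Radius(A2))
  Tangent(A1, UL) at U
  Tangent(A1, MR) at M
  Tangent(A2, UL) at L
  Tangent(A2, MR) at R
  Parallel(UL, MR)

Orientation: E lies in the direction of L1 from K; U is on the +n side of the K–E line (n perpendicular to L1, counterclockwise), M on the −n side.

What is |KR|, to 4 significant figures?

64.18

The slot axis is L1's direction at 9.9°, so u = (cos 9.9°, sin 9.9°) = (0.9851, 0.1719) and n = (−sin 9.9°, cos 9.9°) = (-0.1719, 0.9851). K is at the origin and E lies 59.8 along u from K, so E = 59.8·u = (58.91, 10.28). Tangency of A1 to both parallel lines with radius 23.3 puts U and M at K ± 23.3·n: U = (-4.006, 22.95), M = (4.006, -22.95). Equal radii place L and R the same way about E: L = E + 23.3·n = (54.90, 33.23), R = E − 23.3·n = (62.92, -12.67). Then |KR| = |R − K| = 64.18.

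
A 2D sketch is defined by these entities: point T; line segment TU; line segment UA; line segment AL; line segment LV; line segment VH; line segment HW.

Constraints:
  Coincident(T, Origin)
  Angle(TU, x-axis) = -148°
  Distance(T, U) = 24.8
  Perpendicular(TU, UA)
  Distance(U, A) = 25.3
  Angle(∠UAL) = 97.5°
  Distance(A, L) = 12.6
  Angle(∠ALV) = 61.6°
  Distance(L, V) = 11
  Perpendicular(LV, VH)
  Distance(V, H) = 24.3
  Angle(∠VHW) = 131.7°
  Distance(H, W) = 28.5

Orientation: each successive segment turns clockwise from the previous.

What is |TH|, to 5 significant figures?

46.452

T is at the origin; TU runs at -148.0° with length 24.8, so U = (-21.032, -13.142). TU is perpendicular to UA, so UA runs at 122.00°; with |UA| = 25.3, A = (-34.439, 8.3136). ∠UAL = 97.5° gives AL at 39.500° from the x-axis; with |AL| = 12.6, L = (-24.716, 16.328). ∠ALV = 61.6° gives LV at -78.900° from the x-axis; with |LV| = 11.0, V = (-22.598, 5.5340). The perpendicularity gives VH at right angles to LV, so VH runs at -168.90°; with |VH| = 24.3, H = (-46.444, 0.85570). Then |TH| = |H − T| = 46.452.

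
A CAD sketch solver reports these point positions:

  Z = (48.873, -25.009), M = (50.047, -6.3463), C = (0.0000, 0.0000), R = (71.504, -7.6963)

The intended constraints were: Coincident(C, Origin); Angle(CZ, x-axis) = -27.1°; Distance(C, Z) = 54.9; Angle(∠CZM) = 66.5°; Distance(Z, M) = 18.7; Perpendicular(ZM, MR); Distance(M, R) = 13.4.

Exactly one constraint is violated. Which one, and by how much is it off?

Distance(M, R) = 13.4 — off by 8.10.

C = (0.00, 0.00) ✓; CZ at -27.10° ✓; |CZ| = 54.90 ✓; ∠CZM = 66.50° ✓; |ZM| = 18.70 ✓; ∠(ZM, MR) = 90.00° ✓; |MR| = 21.50 ✗.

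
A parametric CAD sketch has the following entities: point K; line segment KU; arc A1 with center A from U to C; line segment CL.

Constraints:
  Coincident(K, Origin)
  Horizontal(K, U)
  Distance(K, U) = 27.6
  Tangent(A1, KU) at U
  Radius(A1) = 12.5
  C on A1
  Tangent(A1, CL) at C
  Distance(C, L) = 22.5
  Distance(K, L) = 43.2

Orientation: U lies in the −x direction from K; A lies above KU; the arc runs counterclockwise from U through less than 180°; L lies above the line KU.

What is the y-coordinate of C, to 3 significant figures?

15.8

Checks: K = (0.00, 0.00) ✓; |AC| = 12.50 ✓; ∠(AC, CL) = 90.00° ✓; |CL| = 22.50 ✓; |KL| = 43.20 ✓.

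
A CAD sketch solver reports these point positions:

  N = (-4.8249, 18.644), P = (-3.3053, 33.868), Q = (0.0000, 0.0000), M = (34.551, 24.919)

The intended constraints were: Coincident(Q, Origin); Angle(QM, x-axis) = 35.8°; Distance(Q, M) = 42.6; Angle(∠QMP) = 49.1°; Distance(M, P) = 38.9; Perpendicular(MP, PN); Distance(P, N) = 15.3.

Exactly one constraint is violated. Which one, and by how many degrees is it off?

Perpendicular(MP, PN) — off by 7.60°.

Q = (0.00, 0.00) ✓; QM at 35.80° ✓; |QM| = 42.60 ✓; ∠QMP = 49.10° ✓; |MP| = 38.90 ✓; ∠(MP, PN) = 97.60° ✗; |PN| = 15.30 ✓.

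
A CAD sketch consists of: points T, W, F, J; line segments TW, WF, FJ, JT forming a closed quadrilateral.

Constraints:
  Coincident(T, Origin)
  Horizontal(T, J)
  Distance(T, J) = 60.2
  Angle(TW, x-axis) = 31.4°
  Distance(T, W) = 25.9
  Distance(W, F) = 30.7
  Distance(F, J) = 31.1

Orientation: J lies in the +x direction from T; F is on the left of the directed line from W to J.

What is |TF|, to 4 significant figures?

56.60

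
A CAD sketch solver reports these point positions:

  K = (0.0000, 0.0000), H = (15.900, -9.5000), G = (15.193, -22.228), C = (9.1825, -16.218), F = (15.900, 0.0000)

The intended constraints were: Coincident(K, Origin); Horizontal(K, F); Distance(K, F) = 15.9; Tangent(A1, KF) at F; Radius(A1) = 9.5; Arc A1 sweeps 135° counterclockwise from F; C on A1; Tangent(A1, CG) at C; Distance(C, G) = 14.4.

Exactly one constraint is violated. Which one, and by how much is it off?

Distance(C, G) = 14.4 — off by 5.90.

K = (0.00, 0.00) ✓; K.y = 0.00, F.y = 0.00 ✓; |KF| = 15.90 ✓; ∠(HF, FK) = 90.00° ✓; |HF| = 9.500 ✓; bearing(H→C) − bearing(H→F) = 135.0° ✓; |HC| = 9.500 ✓; ∠(HC, CG) = 90.00° ✓; |CG| = 8.500 ✗.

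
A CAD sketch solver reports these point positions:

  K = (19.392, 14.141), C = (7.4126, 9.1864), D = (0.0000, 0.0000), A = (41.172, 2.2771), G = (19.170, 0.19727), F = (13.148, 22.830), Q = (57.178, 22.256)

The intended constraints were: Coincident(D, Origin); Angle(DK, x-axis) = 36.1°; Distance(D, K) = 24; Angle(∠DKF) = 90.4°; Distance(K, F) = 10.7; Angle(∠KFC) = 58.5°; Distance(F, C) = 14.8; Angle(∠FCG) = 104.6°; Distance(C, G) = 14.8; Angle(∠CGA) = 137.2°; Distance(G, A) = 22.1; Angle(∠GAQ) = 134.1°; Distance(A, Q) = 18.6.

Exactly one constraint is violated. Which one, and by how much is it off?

Distance(A, Q) = 18.6 — off by 7.00.

D = (0.00, 0.00) ✓; DK at 36.10° ✓; |DK| = 24.00 ✓; ∠DKF = 90.40° ✓; |KF| = 10.70 ✓; ∠KFC = 58.50° ✓; |FC| = 14.80 ✓; ∠FCG = 104.6° ✓; |CG| = 14.80 ✓; ∠CGA = 137.2° ✓; |GA| = 22.10 ✓; ∠GAQ = 134.1° ✓; |AQ| = 25.60 ✗.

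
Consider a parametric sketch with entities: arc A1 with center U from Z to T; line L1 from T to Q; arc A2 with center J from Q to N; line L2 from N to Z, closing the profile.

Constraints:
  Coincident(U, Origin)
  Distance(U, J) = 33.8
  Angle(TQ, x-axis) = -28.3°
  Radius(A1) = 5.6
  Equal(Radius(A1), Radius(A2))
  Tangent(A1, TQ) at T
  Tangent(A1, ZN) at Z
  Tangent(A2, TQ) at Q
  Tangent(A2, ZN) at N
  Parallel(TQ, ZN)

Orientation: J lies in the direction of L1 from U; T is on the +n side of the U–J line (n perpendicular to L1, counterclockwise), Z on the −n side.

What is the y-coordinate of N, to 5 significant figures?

-20.955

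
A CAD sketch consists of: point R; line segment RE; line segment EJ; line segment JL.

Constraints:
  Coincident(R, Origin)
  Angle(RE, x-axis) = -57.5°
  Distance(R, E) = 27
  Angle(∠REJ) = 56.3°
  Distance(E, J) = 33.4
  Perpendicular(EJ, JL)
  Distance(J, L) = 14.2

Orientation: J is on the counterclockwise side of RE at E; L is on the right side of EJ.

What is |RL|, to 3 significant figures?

41.0

R is at the origin; RE runs at -57.5° with length 27.0, so E = 27.0·(cos -57.5°, sin -57.5°) = (14.5, -22.8). ∠REJ = 56.3°, so EJ runs at -57.5° + (180° − 56.3°) = 66.2° from the x-axis; with |EJ| = 33.4, J = E + 33.4·(cos 66.2°, sin 66.2°) = (28.0, 7.79). The perpendicularity gives JL at right angles to EJ; with |JL| = 14.2 on the right of EJ, L = J + 14.2·(0.915, -0.404) = (41.0, 2.06). Then |RL| = |L − R| = 41.0.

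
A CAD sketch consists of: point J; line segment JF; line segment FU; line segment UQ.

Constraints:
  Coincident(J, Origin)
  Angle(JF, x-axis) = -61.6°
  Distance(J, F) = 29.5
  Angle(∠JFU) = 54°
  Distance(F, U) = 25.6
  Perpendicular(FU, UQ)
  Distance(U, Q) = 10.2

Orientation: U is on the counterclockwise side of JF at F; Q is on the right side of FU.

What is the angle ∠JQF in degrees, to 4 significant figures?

54.65°

J is at the origin; JF runs at -61.6° with length 29.5, so F = 29.5·(cos -61.6°, sin -61.6°) = (14.03, -25.95). ∠JFU = 54.0°, so FU runs at -61.6° + (180° − 54.0°) = 64.40° from the x-axis; with |FU| = 25.6, U = F + 25.6·(cos 64.40°, sin 64.40°) = (25.09, -2.863). FU ⟂ UQ; with |UQ| = 10.2 on the right of FU, Q = U + 10.2·(0.9018, -0.4321) = (34.29, -7.270). Then cos ∠JQF = QJ·QF / (|QJ||QF|), giving 54.65°.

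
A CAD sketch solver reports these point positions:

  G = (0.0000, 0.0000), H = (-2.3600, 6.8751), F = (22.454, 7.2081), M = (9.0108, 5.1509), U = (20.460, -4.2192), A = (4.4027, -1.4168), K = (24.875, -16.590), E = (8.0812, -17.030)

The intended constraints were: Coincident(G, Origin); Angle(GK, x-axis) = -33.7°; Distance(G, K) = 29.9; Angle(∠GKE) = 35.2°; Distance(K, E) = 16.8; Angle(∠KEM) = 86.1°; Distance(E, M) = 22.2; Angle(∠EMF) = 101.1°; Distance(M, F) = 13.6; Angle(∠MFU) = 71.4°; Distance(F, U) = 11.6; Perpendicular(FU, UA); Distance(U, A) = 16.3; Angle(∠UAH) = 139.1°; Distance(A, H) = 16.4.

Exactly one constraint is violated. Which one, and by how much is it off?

Distance(A, H) = 16.4 — off by 5.70.

G = (0.00, 0.00) ✓; GK at -33.70° ✓; |GK| = 29.90 ✓; ∠GKE = 35.20° ✓; |KE| = 16.80 ✓; ∠KEM = 86.10° ✓; |EM| = 22.20 ✓; ∠EMF = 101.1° ✓; |MF| = 13.60 ✓; ∠MFU = 71.40° ✓; |FU| = 11.60 ✓; ∠(FU, UA) = 90.00° ✓; |UA| = 16.30 ✓; ∠UAH = 139.1° ✓; |AH| = 10.70 ✗.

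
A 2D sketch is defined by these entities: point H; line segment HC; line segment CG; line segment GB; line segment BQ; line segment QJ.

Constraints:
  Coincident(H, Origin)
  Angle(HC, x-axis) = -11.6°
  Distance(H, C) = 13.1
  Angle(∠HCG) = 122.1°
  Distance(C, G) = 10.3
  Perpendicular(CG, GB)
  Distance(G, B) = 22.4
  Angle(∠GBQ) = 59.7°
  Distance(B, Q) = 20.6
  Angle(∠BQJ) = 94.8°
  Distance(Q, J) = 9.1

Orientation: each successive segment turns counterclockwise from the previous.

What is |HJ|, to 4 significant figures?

8.054

H is at the origin; HC runs at -11.6° with length 13.1, so C = (12.83, -2.634). ∠HCG = 122.1° gives CG at 46.30° from the x-axis; with |CG| = 10.3, G = (19.95, 4.812). CG ⟂ GB, so GB runs at 136.3°; with |GB| = 22.4, B = (3.754, 20.29). ∠GBQ = 59.7° gives BQ at -103.4° from the x-axis; with |BQ| = 20.6, Q = (-1.020, 0.2490). ∠BQJ = 94.8° gives QJ at -18.20° from the x-axis; with |QJ| = 9.1, J = (7.625, -2.593). Then |HJ| = |J − H| = 8.054.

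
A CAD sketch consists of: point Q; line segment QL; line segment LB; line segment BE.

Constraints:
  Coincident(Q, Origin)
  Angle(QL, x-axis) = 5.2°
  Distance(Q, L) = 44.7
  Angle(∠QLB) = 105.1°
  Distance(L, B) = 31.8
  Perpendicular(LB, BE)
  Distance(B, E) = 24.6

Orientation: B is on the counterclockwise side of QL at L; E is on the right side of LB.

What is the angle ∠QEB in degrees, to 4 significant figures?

32.67°

Q is at the origin; QL runs at 5.2° with length 44.7, so L = 44.7·(cos 5.2°, sin 5.2°) = (44.52, 4.051). ∠QLB = 105.1°, so LB runs at 5.2° + (180° − 105.1°) = 80.10° from the x-axis; with |LB| = 31.8, B = L + 31.8·(cos 80.10°, sin 80.10°) = (49.98, 35.38). LB ⟂ BE; with |BE| = 24.6 on the right of LB, E = B + 24.6·(0.9851, -0.1719) = (74.22, 31.15). Then cos ∠QEB = EQ·EB / (|EQ||EB|), giving 32.67°.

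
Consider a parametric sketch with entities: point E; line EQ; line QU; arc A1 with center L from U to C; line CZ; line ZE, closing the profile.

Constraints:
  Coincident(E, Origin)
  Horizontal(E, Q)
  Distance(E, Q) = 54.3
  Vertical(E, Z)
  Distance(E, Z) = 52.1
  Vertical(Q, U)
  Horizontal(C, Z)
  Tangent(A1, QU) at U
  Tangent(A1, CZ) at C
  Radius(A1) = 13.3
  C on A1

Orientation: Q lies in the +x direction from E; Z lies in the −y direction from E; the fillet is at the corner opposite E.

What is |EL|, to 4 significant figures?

56.45

E is at the origin; E and Q share the same y with |EQ| = 54.3 and Q on the +x side, so Q = (54.30, 0.000). EZ is vertical with |EZ| = 52.1 and Z on the −y side, so Z = (0.000, -52.10). The virtual corner opposite E is at (54.30, -52.10). Tangency of A1 to QU means the radius LU is perpendicular to QU and the tangent condition forces LC to be normal to CZ, with radius 13.3, so the center L sits 13.3 in from both sides at L = (41.00, -38.80). Then |EL| = |L − E| = 56.45.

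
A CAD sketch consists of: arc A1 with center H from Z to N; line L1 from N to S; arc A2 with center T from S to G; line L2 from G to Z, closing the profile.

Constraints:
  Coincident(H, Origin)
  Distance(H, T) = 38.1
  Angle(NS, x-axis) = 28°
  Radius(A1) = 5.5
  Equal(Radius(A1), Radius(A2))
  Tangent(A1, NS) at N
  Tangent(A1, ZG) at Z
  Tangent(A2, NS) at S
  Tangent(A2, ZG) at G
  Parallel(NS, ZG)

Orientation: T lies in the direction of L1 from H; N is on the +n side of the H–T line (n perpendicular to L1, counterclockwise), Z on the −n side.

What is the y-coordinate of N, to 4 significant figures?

4.856

The slot axis is L1's direction at 28.0°, so u = (cos 28.0°, sin 28.0°) = (0.8829, 0.4695) and n = (−sin 28.0°, cos 28.0°) = (-0.4695, 0.8829). H is at the origin and T lies 38.1 along u from H, so T = 38.1·u = (33.64, 17.89). Tangency of A1 to both parallel lines with radius 5.5 puts N and Z at H ± 5.5·n: N = (-2.582, 4.856), Z = (2.582, -4.856). So N.y = 4.856.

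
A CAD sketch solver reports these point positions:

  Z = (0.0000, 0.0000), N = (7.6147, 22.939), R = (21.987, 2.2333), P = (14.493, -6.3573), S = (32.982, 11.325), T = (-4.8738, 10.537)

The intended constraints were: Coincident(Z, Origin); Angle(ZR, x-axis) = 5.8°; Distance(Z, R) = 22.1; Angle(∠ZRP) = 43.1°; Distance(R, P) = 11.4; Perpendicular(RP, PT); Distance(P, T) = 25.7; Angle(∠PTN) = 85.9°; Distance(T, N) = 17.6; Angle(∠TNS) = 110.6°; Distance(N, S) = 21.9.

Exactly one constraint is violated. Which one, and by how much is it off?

Distance(N, S) = 21.9 — off by 6.00.

Z = (0.00, 0.00) ✓; ZR at 5.800° ✓; |ZR| = 22.10 ✓; ∠ZRP = 43.10° ✓; |RP| = 11.40 ✓; ∠(RP, PT) = 90.00° ✓; |PT| = 25.70 ✓; ∠PTN = 85.90° ✓; |TN| = 17.60 ✓; ∠TNS = 110.6° ✓; |NS| = 27.90 ✗.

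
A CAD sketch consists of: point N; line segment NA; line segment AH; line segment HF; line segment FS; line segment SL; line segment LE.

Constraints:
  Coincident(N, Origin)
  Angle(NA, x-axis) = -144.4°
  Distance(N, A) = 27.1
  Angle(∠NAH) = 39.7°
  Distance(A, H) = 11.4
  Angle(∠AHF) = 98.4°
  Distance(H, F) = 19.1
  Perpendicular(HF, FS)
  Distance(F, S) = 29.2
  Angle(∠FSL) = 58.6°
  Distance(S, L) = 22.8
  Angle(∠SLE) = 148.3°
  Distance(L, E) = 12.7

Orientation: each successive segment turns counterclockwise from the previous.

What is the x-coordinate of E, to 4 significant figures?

-17.84

N is at the origin; NA runs at -144.4° with length 27.1, so A = (-22.04, -15.78). ∠NAH = 39.7° gives AH at -4.100° from the x-axis; with |AH| = 11.4, H = (-10.66, -16.59). ∠AHF = 98.4° gives HF at 77.50° from the x-axis; with |HF| = 19.1, F = (-6.530, 2.057). HF ⟂ FS, so FS runs at 167.5°; with |FS| = 29.2, S = (-35.04, 8.377). ∠FSL = 58.6° gives SL at -71.10° from the x-axis; with |SL| = 22.8, L = (-27.65, -13.19). ∠SLE = 148.3° gives LE at -39.40° from the x-axis; with |LE| = 12.7, E = (-17.84, -21.26). So E.x = -17.84.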